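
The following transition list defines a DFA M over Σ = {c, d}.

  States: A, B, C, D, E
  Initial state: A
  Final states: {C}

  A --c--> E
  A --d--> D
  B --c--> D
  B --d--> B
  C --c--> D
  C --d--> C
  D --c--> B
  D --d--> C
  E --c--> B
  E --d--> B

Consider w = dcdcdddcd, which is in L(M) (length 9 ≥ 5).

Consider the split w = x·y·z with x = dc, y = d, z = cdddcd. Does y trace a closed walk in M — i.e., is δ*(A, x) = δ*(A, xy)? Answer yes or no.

yes

State sequence: A -d-> D -c-> B -d-> B

After x (step 2): B. After xy (step 3): B.
They match, so y = d drives M around a cycle from B back to itself; pumping y any number of times keeps M in B before reading z, and xyⁱz ∈ L(M) for every i ≥ 0.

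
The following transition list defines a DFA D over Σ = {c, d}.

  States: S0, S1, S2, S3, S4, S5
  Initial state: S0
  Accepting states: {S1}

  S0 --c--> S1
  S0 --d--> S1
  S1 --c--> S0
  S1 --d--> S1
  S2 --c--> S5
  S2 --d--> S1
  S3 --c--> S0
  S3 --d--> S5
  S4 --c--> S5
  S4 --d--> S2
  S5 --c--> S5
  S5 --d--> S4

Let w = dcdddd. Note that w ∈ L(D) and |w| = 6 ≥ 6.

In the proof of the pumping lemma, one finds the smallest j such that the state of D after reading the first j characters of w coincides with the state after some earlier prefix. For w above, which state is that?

S0

State sequence: S0 -d-> S1 -c-> S0 -d-> S1 -d-> S1 -d-> S1 -d-> S1
First repeat at step 2: S0 was already visited.

The earliest repeat is at step j = 2: D is in S0, which it already visited at step i = 0.
Since D has 6 states, any run of length ≥ 6 visits 6+1 states, so by pigeonhole some state repeats within the first 6 steps — that repeat gives the pumpable loop.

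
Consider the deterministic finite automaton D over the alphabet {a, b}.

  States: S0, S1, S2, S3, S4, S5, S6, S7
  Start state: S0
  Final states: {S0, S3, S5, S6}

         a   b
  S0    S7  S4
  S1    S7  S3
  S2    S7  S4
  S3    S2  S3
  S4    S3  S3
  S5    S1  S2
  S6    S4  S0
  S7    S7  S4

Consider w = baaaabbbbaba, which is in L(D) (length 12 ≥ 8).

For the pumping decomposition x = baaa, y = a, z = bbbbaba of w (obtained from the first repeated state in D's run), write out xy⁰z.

baaabbbbaba

xy⁰z = xz = baaa·bbbbaba = baaabbbbaba.
Reading y = a takes D from S7 back to S7, so after x the machine is still in S7, and z then leads to the accepting state S3. Hence baaabbbbaba ∈ L(D).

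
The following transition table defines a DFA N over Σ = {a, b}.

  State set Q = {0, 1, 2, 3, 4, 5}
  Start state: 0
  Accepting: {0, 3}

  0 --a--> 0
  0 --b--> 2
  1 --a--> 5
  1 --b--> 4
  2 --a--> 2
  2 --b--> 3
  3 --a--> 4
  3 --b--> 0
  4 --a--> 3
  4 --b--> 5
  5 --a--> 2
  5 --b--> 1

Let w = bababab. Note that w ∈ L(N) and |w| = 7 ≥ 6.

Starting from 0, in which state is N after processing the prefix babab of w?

Run of N on the first 5 characters of w = b a b a b:
  step 0: 0  (start)
  step 1: 2  (read b: 0→2)
  step 2: 2  (read a: 2→2)
  step 3: 3  (read b: 2→3)
  step 4: 4  (read a: 3→4)
  step 5: 5  (read b: 4→5)

After reading 5 characters, N is in state 5.

5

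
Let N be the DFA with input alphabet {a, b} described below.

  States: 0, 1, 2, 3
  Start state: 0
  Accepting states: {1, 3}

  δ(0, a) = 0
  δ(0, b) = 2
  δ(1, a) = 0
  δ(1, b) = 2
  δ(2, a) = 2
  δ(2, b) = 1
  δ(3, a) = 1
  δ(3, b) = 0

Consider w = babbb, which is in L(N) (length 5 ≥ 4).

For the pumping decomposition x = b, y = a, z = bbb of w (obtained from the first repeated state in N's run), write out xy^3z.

xy^3z = b·a·a·a·bbb = baaabbb.
Reading y = a takes N from 2 back to 2, so after x·y·y·y the machine is still in 2, and z then leads to the accepting state 1. Hence baaabbb ∈ L(N).

baaabbb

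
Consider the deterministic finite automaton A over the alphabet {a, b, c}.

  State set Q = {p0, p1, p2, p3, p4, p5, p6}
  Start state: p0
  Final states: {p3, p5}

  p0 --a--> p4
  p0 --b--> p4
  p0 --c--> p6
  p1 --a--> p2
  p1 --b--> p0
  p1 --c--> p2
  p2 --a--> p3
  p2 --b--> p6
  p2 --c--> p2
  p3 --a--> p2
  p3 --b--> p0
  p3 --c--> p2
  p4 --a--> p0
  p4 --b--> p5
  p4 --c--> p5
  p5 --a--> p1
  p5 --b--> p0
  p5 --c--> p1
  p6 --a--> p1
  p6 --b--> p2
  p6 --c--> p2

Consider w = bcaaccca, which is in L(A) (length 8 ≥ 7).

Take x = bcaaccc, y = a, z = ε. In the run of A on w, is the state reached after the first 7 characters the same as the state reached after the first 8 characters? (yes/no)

State sequence: p0 -b-> p4 -c-> p5 -a-> p1 -a-> p2 -c-> p2 -c-> p2 -c-> p2 -a-> p3

After x (step 7): p2. After xy (step 8): p3.
They differ (p2 ≠ p3), so y is not a cycle from the state after x; this split is not the one the pumping-lemma construction produces, and pumping y need not keep the string in L(A).

no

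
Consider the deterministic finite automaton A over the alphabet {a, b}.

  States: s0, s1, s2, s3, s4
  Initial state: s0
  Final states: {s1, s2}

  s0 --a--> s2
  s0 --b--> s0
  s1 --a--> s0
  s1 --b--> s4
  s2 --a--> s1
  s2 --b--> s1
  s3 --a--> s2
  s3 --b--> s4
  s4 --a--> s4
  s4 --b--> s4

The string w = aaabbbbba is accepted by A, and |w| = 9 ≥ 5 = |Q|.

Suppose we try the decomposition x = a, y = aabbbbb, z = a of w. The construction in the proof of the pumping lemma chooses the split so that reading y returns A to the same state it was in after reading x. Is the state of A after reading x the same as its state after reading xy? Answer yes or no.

State sequence: s0 -a-> s2 -a-> s1 -a-> s0 -b-> s0 -b-> s0 -b-> s0 -b-> s0 -b-> s0

After x (step 1): s2. After xy (step 8): s0.
They differ (s2 ≠ s0), so y is not a cycle from the state after x; this split is not the one the pumping-lemma construction produces, and pumping y need not keep the string in L(A).

no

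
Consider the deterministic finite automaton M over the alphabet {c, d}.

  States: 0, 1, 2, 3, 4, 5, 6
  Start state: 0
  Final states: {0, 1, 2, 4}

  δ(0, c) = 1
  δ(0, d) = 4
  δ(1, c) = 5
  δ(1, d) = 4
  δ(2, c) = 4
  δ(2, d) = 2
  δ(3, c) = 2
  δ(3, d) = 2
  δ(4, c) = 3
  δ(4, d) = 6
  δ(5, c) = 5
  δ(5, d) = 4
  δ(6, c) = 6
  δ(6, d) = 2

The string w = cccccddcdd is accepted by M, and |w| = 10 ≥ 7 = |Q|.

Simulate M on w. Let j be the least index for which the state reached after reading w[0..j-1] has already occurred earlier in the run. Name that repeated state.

State sequence: 0 -c-> 1 -c-> 5 -c-> 5 -c-> 5 -c-> 5 -d-> 4 -d-> 6 -c-> 6 -d-> 2 -d-> 2
First repeat at step 3: 5 was already visited.

The earliest repeat is at step j = 3: M is in 5, which it already visited at step i = 2.

5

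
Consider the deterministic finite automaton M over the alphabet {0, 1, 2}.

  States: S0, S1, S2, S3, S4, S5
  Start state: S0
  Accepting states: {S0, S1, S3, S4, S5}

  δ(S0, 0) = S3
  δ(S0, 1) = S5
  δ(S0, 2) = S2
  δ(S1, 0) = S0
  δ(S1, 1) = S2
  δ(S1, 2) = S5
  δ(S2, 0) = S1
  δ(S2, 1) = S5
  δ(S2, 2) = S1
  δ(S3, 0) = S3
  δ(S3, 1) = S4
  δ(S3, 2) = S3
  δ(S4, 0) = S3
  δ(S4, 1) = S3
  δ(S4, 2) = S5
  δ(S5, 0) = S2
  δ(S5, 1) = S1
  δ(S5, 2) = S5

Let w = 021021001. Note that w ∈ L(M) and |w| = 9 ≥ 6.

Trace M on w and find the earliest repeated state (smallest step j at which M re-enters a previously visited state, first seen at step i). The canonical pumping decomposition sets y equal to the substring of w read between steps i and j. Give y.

2

State sequence: S0 -0-> S3 -2-> S3 -1-> S4 -0-> S3 -2-> S3 -1-> S4 -0-> S3 -0-> S3 -1-> S4
First repeat at step 2: S3 was already visited.

So i = 1, j = 2, giving x = w[0:1] = 0, y = w[1:2] = 2, z = w[2:9] = 1021001.
Check: |xy| = 2 ≤ 6 and |y| = 1 ≥ 1. Reading y takes M from S3 back to S3, so every xyⁱz is accepted.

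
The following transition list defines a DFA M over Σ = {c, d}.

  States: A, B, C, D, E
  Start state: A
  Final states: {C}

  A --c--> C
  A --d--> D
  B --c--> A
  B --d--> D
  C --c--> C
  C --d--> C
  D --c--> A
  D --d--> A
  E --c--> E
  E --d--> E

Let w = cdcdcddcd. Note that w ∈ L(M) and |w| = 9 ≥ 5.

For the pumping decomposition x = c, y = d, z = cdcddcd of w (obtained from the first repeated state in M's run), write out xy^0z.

xy⁰z = xz = c·cdcddcd = ccdcddcd.
Reading y = d takes M from C back to C, so after x the machine is still in C, and z then leads to the accepting state C. Hence ccdcddcd ∈ L(M).

ccdcddcd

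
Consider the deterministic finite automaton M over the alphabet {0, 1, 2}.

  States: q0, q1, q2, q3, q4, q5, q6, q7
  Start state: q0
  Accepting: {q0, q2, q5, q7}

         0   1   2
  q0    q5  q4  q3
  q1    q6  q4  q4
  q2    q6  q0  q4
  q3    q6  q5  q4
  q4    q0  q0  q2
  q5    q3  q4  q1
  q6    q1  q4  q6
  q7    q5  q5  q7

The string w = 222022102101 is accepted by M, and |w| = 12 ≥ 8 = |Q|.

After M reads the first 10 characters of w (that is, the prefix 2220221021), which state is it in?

State sequence: q0 -2-> q3 -2-> q4 -2-> q2 -0-> q6 -2-> q6 -2-> q6 -1-> q4 -0-> q0 -2-> q3 -1-> q5

After reading 10 characters, M is in state q5.

q5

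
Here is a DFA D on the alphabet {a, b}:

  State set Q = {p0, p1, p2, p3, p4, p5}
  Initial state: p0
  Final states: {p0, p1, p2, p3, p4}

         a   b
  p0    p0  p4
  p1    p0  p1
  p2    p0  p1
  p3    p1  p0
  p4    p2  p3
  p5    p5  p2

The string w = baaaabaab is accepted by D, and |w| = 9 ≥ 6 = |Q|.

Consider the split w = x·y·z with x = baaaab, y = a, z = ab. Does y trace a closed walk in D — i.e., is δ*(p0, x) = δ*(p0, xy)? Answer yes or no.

no

State sequence: p0 -b-> p4 -a-> p2 -a-> p0 -a-> p0 -a-> p0 -b-> p4 -a-> p2

After x (step 6): p4. After xy (step 7): p2.
They differ (p4 ≠ p2), so y is not a cycle from the state after x; this split is not the one the pumping-lemma construction produces, and pumping y need not keep the string in L(D).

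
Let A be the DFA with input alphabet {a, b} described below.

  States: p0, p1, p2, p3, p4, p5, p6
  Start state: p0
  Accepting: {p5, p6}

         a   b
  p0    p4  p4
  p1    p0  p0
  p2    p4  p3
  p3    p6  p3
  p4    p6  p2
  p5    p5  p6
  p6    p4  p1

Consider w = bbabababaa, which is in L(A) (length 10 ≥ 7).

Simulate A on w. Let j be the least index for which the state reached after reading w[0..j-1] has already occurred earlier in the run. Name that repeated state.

State sequence: p0 -b-> p4 -b-> p2 -a-> p4 -b-> p2 -a-> p4 -b-> p2 -a-> p4 -b-> p2 -a-> p4 -a-> p6
First repeat at step 3: p4 was already visited.

The earliest repeat is at step j = 3: A is in p4, which it already visited at step i = 1.
The DFA has 7 states, so the proof of the pumping lemma guarantees a repeated state among the first 7+1 visited; the segment between the two visits is the pumpable y.

p4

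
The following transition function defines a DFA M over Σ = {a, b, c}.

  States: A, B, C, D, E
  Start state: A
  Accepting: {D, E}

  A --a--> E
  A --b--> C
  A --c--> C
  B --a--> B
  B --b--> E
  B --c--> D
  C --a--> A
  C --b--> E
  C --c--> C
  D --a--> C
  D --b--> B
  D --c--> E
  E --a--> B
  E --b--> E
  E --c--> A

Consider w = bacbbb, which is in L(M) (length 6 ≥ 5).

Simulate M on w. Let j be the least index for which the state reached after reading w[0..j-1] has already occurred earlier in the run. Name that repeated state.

Run of M on w = b a c b b b:
  step 0: A  (start)
  step 1: C  (read b: A→C)
  step 2: A  (read a: C→A)   ← first repeat (A seen earlier)
  step 3: C  (read c: A→C)
  step 4: E  (read b: C→E)
  step 5: E  (read b: E→E)
  step 6: E  (read b: E→E)

The earliest repeat is at step j = 2: M is in A, which it already visited at step i = 0.
Pumping length from the standard proof: p = 5 (the number of states). The repeated state found above gives |xy| = j ≤ 5 and |y| = j − i ≥ 1.

A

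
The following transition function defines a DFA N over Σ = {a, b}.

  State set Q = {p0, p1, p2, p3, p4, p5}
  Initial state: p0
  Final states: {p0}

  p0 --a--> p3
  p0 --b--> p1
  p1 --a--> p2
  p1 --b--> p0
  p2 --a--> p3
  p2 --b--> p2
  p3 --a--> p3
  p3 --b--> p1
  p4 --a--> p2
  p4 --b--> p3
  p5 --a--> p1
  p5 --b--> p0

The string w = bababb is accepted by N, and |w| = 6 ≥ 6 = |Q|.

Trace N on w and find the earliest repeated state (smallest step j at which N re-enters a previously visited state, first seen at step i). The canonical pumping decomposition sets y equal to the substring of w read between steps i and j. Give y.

b

State sequence: p0 -b-> p1 -a-> p2 -b-> p2 -a-> p3 -b-> p1 -b-> p0
First repeat at step 3: p2 was already visited.

So i = 2, j = 3, giving x = w[0:2] = ba, y = w[2:3] = b, z = w[3:6] = abb.
Check: |xy| = 3 ≤ 6 and |y| = 1 ≥ 1. Reading y takes N from p2 back to p2, so every xyⁱz is accepted.
The DFA has 6 states, so the proof of the pumping lemma guarantees a repeated state among the first 6+1 visited; the segment between the two visits is the pumpable y.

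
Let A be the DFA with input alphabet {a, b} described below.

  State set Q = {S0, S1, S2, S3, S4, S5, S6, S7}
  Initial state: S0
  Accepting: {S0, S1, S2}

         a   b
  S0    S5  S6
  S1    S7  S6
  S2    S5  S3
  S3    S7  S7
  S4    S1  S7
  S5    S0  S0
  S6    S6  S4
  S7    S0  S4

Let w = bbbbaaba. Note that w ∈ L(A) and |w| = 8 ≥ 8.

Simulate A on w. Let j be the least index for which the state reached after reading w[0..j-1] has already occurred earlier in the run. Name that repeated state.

State sequence: S0 -b-> S6 -b-> S4 -b-> S7 -b-> S4 -a-> S1 -a-> S7 -b-> S4 -a-> S1
First repeat at step 4: S4 was already visited.

The earliest repeat is at step j = 4: A is in S4, which it already visited at step i = 2.
The DFA has 8 states, so the proof of the pumping lemma guarantees a repeated state among the first 8+1 visited; the segment between the two visits is the pumpable y.

S4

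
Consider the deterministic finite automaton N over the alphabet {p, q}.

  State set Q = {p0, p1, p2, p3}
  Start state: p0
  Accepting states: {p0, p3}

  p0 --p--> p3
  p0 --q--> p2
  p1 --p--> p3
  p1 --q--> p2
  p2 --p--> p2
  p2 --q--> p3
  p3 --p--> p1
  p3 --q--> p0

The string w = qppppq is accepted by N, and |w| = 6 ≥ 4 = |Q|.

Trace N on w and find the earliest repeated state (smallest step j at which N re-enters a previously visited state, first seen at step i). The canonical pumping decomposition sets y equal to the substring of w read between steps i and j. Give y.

State sequence: p0 -q-> p2 -p-> p2 -p-> p2 -p-> p2 -p-> p2 -q-> p3
First repeat at step 2: p2 was already visited.

So i = 1, j = 2, giving x = w[0:1] = q, y = w[1:2] = p, z = w[2:6] = pppq.
Check: |xy| = 2 ≤ 4 and |y| = 1 ≥ 1. Reading y takes N from p2 back to p2, so every xyⁱz is accepted.

p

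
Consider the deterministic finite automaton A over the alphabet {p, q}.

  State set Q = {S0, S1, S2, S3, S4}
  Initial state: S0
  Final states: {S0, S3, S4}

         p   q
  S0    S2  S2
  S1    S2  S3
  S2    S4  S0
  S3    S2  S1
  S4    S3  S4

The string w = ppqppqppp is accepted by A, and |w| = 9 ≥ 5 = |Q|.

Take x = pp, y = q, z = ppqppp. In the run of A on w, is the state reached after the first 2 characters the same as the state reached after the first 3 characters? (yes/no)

State sequence: S0 -p-> S2 -p-> S4 -q-> S4

After x (step 2): S4. After xy (step 3): S4.
They match, so y = q drives A around a cycle from S4 back to itself; pumping y any number of times keeps A in S4 before reading z, and xyⁱz ∈ L(A) for every i ≥ 0.

yes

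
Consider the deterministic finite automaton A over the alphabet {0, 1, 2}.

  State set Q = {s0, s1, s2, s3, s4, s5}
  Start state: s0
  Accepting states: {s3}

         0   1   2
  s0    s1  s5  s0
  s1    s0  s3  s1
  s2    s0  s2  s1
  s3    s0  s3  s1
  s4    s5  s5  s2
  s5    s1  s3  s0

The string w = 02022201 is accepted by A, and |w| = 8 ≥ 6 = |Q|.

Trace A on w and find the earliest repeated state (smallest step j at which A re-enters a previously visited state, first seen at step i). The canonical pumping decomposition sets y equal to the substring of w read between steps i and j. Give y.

Run of A on w = 0 2 0 2 2 2 0 1:
  step 0: s0  (start)
  step 1: s1  (read 0: s0→s1)
  step 2: s1  (read 2: s1→s1)   ← first repeat (s1 seen earlier)
  step 3: s0  (read 0: s1→s0)
  step 4: s0  (read 2: s0→s0)
  step 5: s0  (read 2: s0→s0)
  step 6: s0  (read 2: s0→s0)
  step 7: s1  (read 0: s0→s1)
  step 8: s3  (read 1: s1→s3)

So i = 1, j = 2, giving x = w[0:1] = 0, y = w[1:2] = 2, z = w[2:8] = 022201.
Check: |xy| = 2 ≤ 6 and |y| = 1 ≥ 1. Reading y takes A from s1 back to s1, so every xyⁱz is accepted.
Since A has 6 states, any run of length ≥ 6 visits 6+1 states, so by pigeonhole some state repeats within the first 6 steps — that repeat gives the pumpable loop.

2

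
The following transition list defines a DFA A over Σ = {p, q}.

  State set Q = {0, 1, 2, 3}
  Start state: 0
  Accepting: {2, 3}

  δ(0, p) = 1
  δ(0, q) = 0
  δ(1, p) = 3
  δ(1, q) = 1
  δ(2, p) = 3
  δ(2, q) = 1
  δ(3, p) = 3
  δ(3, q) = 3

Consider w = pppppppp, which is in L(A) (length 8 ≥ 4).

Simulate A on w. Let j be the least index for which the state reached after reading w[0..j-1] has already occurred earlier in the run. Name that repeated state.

State sequence: 0 -p-> 1 -p-> 3 -p-> 3 -p-> 3 -p-> 3 -p-> 3 -p-> 3 -p-> 3
First repeat at step 3: 3 was already visited.

The earliest repeat is at step j = 3: A is in 3, which it already visited at step i = 2.
Pumping length from the standard proof: p = 4 (the number of states). The repeated state found above gives |xy| = j ≤ 4 and |y| = j − i ≥ 1.

3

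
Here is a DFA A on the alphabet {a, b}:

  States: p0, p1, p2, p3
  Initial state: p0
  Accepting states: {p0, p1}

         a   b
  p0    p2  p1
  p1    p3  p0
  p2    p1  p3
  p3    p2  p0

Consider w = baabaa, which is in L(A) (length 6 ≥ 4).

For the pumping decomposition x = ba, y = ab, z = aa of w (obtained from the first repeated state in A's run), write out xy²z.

xy^2z = ba·ab·ab·aa = baababaa.
Reading y = ab takes A from p3 back to p3, so after x·y·y the machine is still in p3, and z then leads to the accepting state p1. Hence baababaa ∈ L(A).

baababaa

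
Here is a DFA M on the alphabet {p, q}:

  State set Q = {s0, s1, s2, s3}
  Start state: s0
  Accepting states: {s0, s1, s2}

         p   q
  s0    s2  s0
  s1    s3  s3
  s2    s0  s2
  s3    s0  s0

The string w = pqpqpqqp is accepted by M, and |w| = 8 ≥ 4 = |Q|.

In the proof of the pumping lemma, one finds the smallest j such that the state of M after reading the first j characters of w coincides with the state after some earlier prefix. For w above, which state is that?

s2

State sequence: s0 -p-> s2 -q-> s2 -p-> s0 -q-> s0 -p-> s2 -q-> s2 -q-> s2 -p-> s0
First repeat at step 2: s2 was already visited.

The earliest repeat is at step j = 2: M is in s2, which it already visited at step i = 1.
With |Q| = 4, pigeonhole forces a state repeat no later than step 4; the substring read between the first and second visits to that state can be pumped.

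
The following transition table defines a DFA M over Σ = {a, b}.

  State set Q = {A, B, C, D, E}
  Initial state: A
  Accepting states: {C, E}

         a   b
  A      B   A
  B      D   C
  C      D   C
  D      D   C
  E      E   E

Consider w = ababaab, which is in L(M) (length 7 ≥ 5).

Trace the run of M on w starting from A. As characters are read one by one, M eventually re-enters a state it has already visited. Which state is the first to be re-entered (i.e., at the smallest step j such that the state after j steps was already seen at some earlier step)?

State sequence: A -a-> B -b-> C -a-> D -b-> C -a-> D -a-> D -b-> C
First repeat at step 4: C was already visited.

The earliest repeat is at step j = 4: M is in C, which it already visited at step i = 2.
The DFA has 5 states, so the proof of the pumping lemma guarantees a repeated state among the first 5+1 visited; the segment between the two visits is the pumpable y.

C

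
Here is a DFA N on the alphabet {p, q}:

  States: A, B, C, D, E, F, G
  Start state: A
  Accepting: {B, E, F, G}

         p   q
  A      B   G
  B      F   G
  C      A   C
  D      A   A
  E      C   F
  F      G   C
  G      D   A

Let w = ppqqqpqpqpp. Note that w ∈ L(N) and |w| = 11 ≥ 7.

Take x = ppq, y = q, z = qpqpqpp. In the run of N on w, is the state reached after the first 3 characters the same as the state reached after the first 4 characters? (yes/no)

yes

Run of N on the first 4 characters of w = p p q q:
  step 0: A  (start)
  step 1: B  (read p: A→B)
  step 2: F  (read p: B→F)
  step 3: C  (read q: F→C)
  step 4: C  (read q: C→C)

After x (step 3): C. After xy (step 4): C.
They match, so y = q drives N around a cycle from C back to itself; pumping y any number of times keeps N in C before reading z, and xyⁱz ∈ L(N) for every i ≥ 0.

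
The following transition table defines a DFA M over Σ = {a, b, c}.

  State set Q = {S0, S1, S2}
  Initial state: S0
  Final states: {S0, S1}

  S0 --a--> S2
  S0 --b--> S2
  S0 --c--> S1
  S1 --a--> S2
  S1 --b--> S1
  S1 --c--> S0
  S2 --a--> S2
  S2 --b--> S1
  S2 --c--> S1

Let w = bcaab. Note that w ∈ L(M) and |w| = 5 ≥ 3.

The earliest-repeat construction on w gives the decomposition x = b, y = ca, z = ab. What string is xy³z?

xy^3z = b·ca·ca·ca·ab = bcacacaab.
Reading y = ca takes M from S2 back to S2, so after x·y·y·y the machine is still in S2, and z then leads to the accepting state S1. Hence bcacacaab ∈ L(M).

bcacacaab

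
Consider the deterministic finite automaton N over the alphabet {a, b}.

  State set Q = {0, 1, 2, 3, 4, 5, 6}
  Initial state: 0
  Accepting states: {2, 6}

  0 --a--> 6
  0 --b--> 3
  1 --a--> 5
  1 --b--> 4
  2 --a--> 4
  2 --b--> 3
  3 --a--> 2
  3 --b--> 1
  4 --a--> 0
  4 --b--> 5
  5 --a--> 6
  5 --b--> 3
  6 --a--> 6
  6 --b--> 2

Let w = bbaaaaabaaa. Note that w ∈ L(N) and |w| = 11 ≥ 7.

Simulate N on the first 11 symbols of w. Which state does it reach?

Run of N on the first 11 characters of w = b b a a a a a b a a a:
  step 0: 0  (start)
  step 1: 3  (read b: 0→3)
  step 2: 1  (read b: 3→1)
  step 3: 5  (read a: 1→5)
  step 4: 6  (read a: 5→6)
  step 5: 6  (read a: 6→6)
  step 6: 6  (read a: 6→6)
  step 7: 6  (read a: 6→6)
  step 8: 2  (read b: 6→2)
  step 9: 4  (read a: 2→4)
  step 10: 0  (read a: 4→0)
  step 11: 6  (read a: 0→6)

After reading 11 characters, N is in state 6.

6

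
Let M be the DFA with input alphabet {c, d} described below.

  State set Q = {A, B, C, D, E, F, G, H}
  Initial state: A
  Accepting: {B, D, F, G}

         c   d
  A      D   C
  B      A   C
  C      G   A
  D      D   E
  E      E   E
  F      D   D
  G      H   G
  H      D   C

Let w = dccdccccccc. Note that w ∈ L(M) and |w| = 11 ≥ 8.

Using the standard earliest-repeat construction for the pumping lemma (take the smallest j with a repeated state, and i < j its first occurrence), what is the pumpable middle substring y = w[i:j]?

Run of M on w = d c c d c c c c c c c:
  step 0: A  (start)
  step 1: C  (read d: A→C)
  step 2: G  (read c: C→G)
  step 3: H  (read c: G→H)
  step 4: C  (read d: H→C)   ← first repeat (C seen earlier)
  step 5: G  (read c: C→G)
  step 6: H  (read c: G→H)
  step 7: D  (read c: H→D)
  step 8: D  (read c: D→D)
  step 9: D  (read c: D→D)
  step 10: D  (read c: D→D)
  step 11: D  (read c: D→D)

So i = 1, j = 4, giving x = w[0:1] = d, y = w[1:4] = ccd, z = w[4:11] = ccccccc.
Check: |xy| = 4 ≤ 8 and |y| = 3 ≥ 1. Reading y takes M from C back to C, so every xyⁱz is accepted.
Pumping length from the standard proof: p = 8 (the number of states). The repeated state found above gives |xy| = j ≤ 8 and |y| = j − i ≥ 1.

ccd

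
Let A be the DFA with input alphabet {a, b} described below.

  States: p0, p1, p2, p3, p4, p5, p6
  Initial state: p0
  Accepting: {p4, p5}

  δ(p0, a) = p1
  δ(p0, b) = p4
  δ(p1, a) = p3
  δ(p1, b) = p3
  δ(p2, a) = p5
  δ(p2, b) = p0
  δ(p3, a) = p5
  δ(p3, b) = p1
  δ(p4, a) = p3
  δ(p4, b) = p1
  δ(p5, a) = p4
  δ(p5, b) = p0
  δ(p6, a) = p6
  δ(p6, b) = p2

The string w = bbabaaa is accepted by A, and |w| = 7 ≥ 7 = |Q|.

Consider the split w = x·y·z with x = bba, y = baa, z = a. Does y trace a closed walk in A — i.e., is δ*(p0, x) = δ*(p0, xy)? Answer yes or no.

no

Run of A on the first 6 characters of w = b b a b a a:
  step 0: p0  (start)
  step 1: p4  (read b: p0→p4)
  step 2: p1  (read b: p4→p1)
  step 3: p3  (read a: p1→p3)
  step 4: p1  (read b: p3→p1)
  step 5: p3  (read a: p1→p3)
  step 6: p5  (read a: p3→p5)

After x (step 3): p3. After xy (step 6): p5.
They differ (p3 ≠ p5), so y is not a cycle from the state after x; this split is not the one the pumping-lemma construction produces, and pumping y need not keep the string in L(A).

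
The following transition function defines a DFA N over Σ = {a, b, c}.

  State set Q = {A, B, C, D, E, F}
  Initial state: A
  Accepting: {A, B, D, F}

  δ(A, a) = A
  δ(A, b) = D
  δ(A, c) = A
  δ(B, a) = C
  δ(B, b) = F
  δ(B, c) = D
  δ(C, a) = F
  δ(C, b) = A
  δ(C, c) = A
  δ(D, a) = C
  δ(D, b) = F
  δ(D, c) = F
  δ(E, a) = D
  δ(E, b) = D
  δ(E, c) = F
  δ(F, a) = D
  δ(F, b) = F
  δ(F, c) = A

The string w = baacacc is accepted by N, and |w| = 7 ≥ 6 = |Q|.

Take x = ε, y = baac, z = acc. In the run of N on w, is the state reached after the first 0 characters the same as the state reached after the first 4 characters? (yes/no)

State sequence: A -b-> D -a-> C -a-> F -c-> A

After x (step 0): A. After xy (step 4): A.
They match, so y = baac drives N around a cycle from A back to itself; pumping y any number of times keeps N in A before reading z, and xyⁱz ∈ L(N) for every i ≥ 0.

yes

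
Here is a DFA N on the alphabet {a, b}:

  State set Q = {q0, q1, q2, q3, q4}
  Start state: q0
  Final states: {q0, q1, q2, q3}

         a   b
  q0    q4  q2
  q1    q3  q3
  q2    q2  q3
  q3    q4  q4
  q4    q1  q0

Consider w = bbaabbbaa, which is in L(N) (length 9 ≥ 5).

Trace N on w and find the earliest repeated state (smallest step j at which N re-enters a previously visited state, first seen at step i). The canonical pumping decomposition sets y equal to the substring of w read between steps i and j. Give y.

State sequence: q0 -b-> q2 -b-> q3 -a-> q4 -a-> q1 -b-> q3 -b-> q4 -b-> q0 -a-> q4 -a-> q1
First repeat at step 5: q3 was already visited.

So i = 2, j = 5, giving x = w[0:2] = bb, y = w[2:5] = aab, z = w[5:9] = bbaa.
Check: |xy| = 5 ≤ 5 and |y| = 3 ≥ 1. Reading y takes N from q3 back to q3, so every xyⁱz is accepted.

aab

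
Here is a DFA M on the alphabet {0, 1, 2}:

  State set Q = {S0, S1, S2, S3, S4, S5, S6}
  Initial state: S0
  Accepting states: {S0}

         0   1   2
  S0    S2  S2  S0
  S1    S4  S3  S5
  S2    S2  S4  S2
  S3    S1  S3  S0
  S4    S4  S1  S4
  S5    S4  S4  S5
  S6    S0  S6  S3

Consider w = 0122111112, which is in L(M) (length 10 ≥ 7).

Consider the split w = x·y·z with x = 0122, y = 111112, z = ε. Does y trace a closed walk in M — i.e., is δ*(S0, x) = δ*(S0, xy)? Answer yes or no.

no

Run of M on the first 10 characters of w = 0 1 2 2 1 1 1 1 1 2:
  step 0: S0  (start)
  step 1: S2  (read 0: S0→S2)
  step 2: S4  (read 1: S2→S4)
  step 3: S4  (read 2: S4→S4)
  step 4: S4  (read 2: S4→S4)
  step 5: S1  (read 1: S4→S1)
  step 6: S3  (read 1: S1→S3)
  step 7: S3  (read 1: S3→S3)
  step 8: S3  (read 1: S3→S3)
  step 9: S3  (read 1: S3→S3)
  step 10: S0  (read 2: S3→S0)

After x (step 4): S4. After xy (step 10): S0.
They differ (S4 ≠ S0), so y is not a cycle from the state after x; this split is not the one the pumping-lemma construction produces, and pumping y need not keep the string in L(M).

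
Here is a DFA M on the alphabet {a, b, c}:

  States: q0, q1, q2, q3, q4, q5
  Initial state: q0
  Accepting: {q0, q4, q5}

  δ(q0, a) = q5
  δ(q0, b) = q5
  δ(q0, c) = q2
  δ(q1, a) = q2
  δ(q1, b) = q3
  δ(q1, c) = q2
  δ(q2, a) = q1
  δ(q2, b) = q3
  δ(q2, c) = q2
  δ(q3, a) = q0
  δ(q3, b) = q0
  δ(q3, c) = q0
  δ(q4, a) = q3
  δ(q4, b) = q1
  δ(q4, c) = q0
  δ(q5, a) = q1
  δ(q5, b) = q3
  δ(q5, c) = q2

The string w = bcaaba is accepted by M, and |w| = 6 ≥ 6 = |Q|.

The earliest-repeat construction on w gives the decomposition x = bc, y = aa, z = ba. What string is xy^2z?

xy^2z = bc·aa·aa·ba = bcaaaaba.
Reading y = aa takes M from q2 back to q2, so after x·y·y the machine is still in q2, and z then leads to the accepting state q0. Hence bcaaaaba ∈ L(M).

bcaaaaba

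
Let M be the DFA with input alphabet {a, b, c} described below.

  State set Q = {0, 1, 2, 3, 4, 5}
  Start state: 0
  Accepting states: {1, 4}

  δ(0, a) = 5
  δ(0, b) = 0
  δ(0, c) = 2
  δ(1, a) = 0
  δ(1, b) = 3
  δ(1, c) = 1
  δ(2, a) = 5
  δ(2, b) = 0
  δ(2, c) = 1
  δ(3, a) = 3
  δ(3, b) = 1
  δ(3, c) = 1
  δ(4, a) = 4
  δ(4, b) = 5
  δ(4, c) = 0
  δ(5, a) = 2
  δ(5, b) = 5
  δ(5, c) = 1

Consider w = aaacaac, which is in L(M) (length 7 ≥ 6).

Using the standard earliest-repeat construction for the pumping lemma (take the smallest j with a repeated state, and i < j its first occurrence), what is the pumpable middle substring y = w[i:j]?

aa

State sequence: 0 -a-> 5 -a-> 2 -a-> 5 -c-> 1 -a-> 0 -a-> 5 -c-> 1
First repeat at step 3: 5 was already visited.

So i = 1, j = 3, giving x = w[0:1] = a, y = w[1:3] = aa, z = w[3:7] = caac.
Check: |xy| = 3 ≤ 6 and |y| = 2 ≥ 1. Reading y takes M from 5 back to 5, so every xyⁱz is accepted.
Since M has 6 states, any run of length ≥ 6 visits 6+1 states, so by pigeonhole some state repeats within the first 6 steps — that repeat gives the pumpable loop.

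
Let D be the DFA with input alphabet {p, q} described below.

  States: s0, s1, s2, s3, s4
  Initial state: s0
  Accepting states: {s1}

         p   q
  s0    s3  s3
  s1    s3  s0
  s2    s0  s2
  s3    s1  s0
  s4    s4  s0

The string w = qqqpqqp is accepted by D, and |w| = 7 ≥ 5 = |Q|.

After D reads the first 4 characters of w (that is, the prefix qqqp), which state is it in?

s1

State sequence: s0 -q-> s3 -q-> s0 -q-> s3 -p-> s1

After reading 4 characters, D is in state s1.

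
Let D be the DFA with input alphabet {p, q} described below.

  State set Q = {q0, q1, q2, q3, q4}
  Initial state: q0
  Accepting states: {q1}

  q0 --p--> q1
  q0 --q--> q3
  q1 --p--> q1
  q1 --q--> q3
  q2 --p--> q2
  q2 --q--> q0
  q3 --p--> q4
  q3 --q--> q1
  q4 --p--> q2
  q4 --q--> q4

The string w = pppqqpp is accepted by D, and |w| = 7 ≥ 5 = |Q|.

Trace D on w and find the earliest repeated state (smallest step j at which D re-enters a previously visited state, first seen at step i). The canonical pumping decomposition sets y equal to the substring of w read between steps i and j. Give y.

p

State sequence: q0 -p-> q1 -p-> q1 -p-> q1 -q-> q3 -q-> q1 -p-> q1 -p-> q1
First repeat at step 2: q1 was already visited.

So i = 1, j = 2, giving x = w[0:1] = p, y = w[1:2] = p, z = w[2:7] = pqqpp.
Check: |xy| = 2 ≤ 5 and |y| = 1 ≥ 1. Reading y takes D from q1 back to q1, so every xyⁱz is accepted.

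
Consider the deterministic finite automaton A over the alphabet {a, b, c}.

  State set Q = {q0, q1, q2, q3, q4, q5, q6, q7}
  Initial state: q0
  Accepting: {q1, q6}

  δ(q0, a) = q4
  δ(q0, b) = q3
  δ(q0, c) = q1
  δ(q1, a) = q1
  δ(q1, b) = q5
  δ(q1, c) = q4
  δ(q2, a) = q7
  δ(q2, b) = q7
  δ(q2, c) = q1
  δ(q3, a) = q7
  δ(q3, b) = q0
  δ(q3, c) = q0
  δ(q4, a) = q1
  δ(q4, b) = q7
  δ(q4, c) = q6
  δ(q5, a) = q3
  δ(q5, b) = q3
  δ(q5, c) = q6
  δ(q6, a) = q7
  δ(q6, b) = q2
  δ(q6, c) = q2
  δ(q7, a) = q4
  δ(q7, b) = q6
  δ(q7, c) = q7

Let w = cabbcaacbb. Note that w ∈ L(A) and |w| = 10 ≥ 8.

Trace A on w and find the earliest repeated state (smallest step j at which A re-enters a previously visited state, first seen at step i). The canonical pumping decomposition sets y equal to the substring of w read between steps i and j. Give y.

a

Run of A on w = c a b b c a a c b b:
  step 0: q0  (start)
  step 1: q1  (read c: q0→q1)
  step 2: q1  (read a: q1→q1)   ← first repeat (q1 seen earlier)
  step 3: q5  (read b: q1→q5)
  step 4: q3  (read b: q5→q3)
  step 5: q0  (read c: q3→q0)
  step 6: q4  (read a: q0→q4)
  step 7: q1  (read a: q4→q1)
  step 8: q4  (read c: q1→q4)
  step 9: q7  (read b: q4→q7)
  step 10: q6  (read b: q7→q6)

So i = 1, j = 2, giving x = w[0:1] = c, y = w[1:2] = a, z = w[2:10] = bbcaacbb.
Check: |xy| = 2 ≤ 8 and |y| = 1 ≥ 1. Reading y takes A from q1 back to q1, so every xyⁱz is accepted.
Since A has 8 states, any run of length ≥ 8 visits 8+1 states, so by pigeonhole some state repeats within the first 8 steps — that repeat gives the pumpable loop.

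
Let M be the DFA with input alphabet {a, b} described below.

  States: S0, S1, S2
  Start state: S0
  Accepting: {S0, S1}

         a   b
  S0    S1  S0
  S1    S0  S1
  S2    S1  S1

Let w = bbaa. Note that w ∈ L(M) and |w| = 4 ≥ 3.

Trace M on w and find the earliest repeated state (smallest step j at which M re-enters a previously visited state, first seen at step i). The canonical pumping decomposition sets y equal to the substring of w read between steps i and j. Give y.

b

Run of M on w = b b a a:
  step 0: S0  (start)
  step 1: S0  (read b: S0→S0)   ← first repeat (S0 seen earlier)
  step 2: S0  (read b: S0→S0)
  step 3: S1  (read a: S0→S1)
  step 4: S0  (read a: S1→S0)

So i = 0, j = 1, giving x = w[0:0] = ε, y = w[0:1] = b, z = w[1:4] = baa.
Check: |xy| = 1 ≤ 3 and |y| = 1 ≥ 1. Reading y takes M from S0 back to S0, so every xyⁱz is accepted.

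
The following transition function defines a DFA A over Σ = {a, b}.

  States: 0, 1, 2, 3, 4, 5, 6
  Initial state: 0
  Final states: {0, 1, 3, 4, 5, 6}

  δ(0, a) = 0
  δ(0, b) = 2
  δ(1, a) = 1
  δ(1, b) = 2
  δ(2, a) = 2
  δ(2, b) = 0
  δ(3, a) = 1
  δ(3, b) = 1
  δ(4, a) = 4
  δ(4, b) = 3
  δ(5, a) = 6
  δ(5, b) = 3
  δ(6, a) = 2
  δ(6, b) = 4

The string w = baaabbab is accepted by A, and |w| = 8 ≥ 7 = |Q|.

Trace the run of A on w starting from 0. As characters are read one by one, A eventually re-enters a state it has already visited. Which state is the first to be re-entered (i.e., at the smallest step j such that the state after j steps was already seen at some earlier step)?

2

Run of A on w = b a a a b b a b:
  step 0: 0  (start)
  step 1: 2  (read b: 0→2)
  step 2: 2  (read a: 2→2)   ← first repeat (2 seen earlier)
  step 3: 2  (read a: 2→2)
  step 4: 2  (read a: 2→2)
  step 5: 0  (read b: 2→0)
  step 6: 2  (read b: 0→2)
  step 7: 2  (read a: 2→2)
  step 8: 0  (read b: 2→0)

The earliest repeat is at step j = 2: A is in 2, which it already visited at step i = 1.
Since A has 7 states, any run of length ≥ 7 visits 7+1 states, so by pigeonhole some state repeats within the first 7 steps — that repeat gives the pumpable loop.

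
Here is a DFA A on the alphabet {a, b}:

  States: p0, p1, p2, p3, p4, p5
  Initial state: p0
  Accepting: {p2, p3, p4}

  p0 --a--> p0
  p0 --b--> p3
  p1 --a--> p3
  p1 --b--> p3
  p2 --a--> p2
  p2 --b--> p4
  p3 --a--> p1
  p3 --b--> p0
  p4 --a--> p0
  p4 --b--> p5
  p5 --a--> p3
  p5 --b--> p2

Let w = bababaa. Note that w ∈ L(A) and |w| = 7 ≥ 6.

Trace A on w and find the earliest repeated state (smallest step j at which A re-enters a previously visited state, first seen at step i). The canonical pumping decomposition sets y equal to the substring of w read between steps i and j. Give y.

State sequence: p0 -b-> p3 -a-> p1 -b-> p3 -a-> p1 -b-> p3 -a-> p1 -a-> p3
First repeat at step 3: p3 was already visited.

So i = 1, j = 3, giving x = w[0:1] = b, y = w[1:3] = ab, z = w[3:7] = abaa.
Check: |xy| = 3 ≤ 6 and |y| = 2 ≥ 1. Reading y takes A from p3 back to p3, so every xyⁱz is accepted.

ab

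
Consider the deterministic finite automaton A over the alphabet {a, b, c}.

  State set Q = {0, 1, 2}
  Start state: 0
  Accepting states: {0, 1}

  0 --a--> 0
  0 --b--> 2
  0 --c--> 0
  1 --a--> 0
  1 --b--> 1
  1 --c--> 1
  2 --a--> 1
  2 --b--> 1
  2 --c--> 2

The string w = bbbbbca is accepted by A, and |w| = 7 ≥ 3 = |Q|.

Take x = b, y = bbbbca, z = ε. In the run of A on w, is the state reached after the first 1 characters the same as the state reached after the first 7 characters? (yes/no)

Run of A on the first 7 characters of w = b b b b b c a:
  step 0: 0  (start)
  step 1: 2  (read b: 0→2)
  step 2: 1  (read b: 2→1)
  step 3: 1  (read b: 1→1)
  step 4: 1  (read b: 1→1)
  step 5: 1  (read b: 1→1)
  step 6: 1  (read c: 1→1)
  step 7: 0  (read a: 1→0)

After x (step 1): 2. After xy (step 7): 0.
They differ (2 ≠ 0), so y is not a cycle from the state after x; this split is not the one the pumping-lemma construction produces, and pumping y need not keep the string in L(A).

no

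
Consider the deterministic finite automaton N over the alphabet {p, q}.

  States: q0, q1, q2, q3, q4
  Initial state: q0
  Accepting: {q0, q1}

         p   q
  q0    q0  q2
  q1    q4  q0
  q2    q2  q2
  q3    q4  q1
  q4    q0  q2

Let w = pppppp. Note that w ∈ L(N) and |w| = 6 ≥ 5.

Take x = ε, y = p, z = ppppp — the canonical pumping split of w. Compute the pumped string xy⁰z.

ppppp

xy⁰z = xz = ε·ppppp = ppppp.
Reading y = p takes N from q0 back to q0, so after x the machine is still in q0, and z then leads to the accepting state q0. Hence ppppp ∈ L(N).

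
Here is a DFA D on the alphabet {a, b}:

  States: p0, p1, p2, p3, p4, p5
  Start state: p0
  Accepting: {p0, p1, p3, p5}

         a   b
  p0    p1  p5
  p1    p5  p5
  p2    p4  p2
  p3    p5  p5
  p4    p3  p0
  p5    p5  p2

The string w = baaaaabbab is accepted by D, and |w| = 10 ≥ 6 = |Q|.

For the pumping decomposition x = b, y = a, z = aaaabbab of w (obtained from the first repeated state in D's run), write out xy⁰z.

baaaabbab

xy⁰z = xz = b·aaaabbab = baaaabbab.
Reading y = a takes D from p5 back to p5, so after x the machine is still in p5, and z then leads to the accepting state p0. Hence baaaabbab ∈ L(D).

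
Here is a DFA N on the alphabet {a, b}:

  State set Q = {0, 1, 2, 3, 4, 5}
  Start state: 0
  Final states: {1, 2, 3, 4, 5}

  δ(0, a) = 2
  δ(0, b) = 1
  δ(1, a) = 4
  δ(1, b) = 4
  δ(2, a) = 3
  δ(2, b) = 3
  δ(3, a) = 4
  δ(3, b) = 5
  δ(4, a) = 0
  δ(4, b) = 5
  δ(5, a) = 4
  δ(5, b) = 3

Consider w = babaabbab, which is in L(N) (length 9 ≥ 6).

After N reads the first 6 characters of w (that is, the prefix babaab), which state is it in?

1

Run of N on the first 6 characters of w = b a b a a b:
  step 0: 0  (start)
  step 1: 1  (read b: 0→1)
  step 2: 4  (read a: 1→4)
  step 3: 5  (read b: 4→5)
  step 4: 4  (read a: 5→4)
  step 5: 0  (read a: 4→0)
  step 6: 1  (read b: 0→1)

After reading 6 characters, N is in state 1.
(This kind of state-tracing is the core of the pumping-lemma construction: with 6 states, pigeonhole forces a repeat within the first 6 steps.)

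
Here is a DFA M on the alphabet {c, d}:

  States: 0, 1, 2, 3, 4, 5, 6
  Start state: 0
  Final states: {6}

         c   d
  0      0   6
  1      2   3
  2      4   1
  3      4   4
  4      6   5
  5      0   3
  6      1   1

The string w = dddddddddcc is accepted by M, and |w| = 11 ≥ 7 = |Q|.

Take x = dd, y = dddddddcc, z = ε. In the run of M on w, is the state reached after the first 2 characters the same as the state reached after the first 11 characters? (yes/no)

no

Run of M on the first 11 characters of w = d d d d d d d d d c c:
  step 0: 0  (start)
  step 1: 6  (read d: 0→6)
  step 2: 1  (read d: 6→1)
  step 3: 3  (read d: 1→3)
  step 4: 4  (read d: 3→4)
  step 5: 5  (read d: 4→5)
  step 6: 3  (read d: 5→3)
  step 7: 4  (read d: 3→4)
  step 8: 5  (read d: 4→5)
  step 9: 3  (read d: 5→3)
  step 10: 4  (read c: 3→4)
  step 11: 6  (read c: 4→6)

After x (step 2): 1. After xy (step 11): 6.
They differ (1 ≠ 6), so y is not a cycle from the state after x; this split is not the one the pumping-lemma construction produces, and pumping y need not keep the string in L(M).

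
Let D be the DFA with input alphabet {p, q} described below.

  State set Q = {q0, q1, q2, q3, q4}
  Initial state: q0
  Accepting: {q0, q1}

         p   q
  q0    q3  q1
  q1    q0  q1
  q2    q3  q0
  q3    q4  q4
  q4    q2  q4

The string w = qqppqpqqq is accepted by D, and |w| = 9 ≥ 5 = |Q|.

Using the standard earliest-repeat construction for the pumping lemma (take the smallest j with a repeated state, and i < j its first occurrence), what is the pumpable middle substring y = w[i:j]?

Run of D on w = q q p p q p q q q:
  step 0: q0  (start)
  step 1: q1  (read q: q0→q1)
  step 2: q1  (read q: q1→q1)   ← first repeat (q1 seen earlier)
  step 3: q0  (read p: q1→q0)
  step 4: q3  (read p: q0→q3)
  step 5: q4  (read q: q3→q4)
  step 6: q2  (read p: q4→q2)
  step 7: q0  (read q: q2→q0)
  step 8: q1  (read q: q0→q1)
  step 9: q1  (read q: q1→q1)

So i = 1, j = 2, giving x = w[0:1] = q, y = w[1:2] = q, z = w[2:9] = ppqpqqq.
Check: |xy| = 2 ≤ 5 and |y| = 1 ≥ 1. Reading y takes D from q1 back to q1, so every xyⁱz is accepted.

q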